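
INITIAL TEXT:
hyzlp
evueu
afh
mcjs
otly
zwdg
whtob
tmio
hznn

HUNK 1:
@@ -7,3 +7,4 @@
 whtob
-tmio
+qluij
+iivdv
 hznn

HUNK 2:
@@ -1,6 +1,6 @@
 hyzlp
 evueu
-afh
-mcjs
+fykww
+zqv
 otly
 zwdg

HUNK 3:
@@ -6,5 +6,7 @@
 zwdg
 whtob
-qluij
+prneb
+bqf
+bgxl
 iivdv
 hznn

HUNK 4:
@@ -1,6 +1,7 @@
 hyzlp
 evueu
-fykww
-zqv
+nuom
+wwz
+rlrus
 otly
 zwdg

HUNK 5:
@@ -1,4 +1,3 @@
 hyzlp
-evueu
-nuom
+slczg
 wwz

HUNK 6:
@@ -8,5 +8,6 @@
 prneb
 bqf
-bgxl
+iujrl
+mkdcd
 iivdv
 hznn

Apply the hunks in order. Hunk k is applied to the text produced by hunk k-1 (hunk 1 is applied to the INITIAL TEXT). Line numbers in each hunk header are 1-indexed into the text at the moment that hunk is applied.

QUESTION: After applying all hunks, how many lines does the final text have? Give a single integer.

Hunk 1: at line 7 remove [tmio] add [qluij,iivdv] -> 10 lines: hyzlp evueu afh mcjs otly zwdg whtob qluij iivdv hznn
Hunk 2: at line 1 remove [afh,mcjs] add [fykww,zqv] -> 10 lines: hyzlp evueu fykww zqv otly zwdg whtob qluij iivdv hznn
Hunk 3: at line 6 remove [qluij] add [prneb,bqf,bgxl] -> 12 lines: hyzlp evueu fykww zqv otly zwdg whtob prneb bqf bgxl iivdv hznn
Hunk 4: at line 1 remove [fykww,zqv] add [nuom,wwz,rlrus] -> 13 lines: hyzlp evueu nuom wwz rlrus otly zwdg whtob prneb bqf bgxl iivdv hznn
Hunk 5: at line 1 remove [evueu,nuom] add [slczg] -> 12 lines: hyzlp slczg wwz rlrus otly zwdg whtob prneb bqf bgxl iivdv hznn
Hunk 6: at line 8 remove [bgxl] add [iujrl,mkdcd] -> 13 lines: hyzlp slczg wwz rlrus otly zwdg whtob prneb bqf iujrl mkdcd iivdv hznn
Final line count: 13

Answer: 13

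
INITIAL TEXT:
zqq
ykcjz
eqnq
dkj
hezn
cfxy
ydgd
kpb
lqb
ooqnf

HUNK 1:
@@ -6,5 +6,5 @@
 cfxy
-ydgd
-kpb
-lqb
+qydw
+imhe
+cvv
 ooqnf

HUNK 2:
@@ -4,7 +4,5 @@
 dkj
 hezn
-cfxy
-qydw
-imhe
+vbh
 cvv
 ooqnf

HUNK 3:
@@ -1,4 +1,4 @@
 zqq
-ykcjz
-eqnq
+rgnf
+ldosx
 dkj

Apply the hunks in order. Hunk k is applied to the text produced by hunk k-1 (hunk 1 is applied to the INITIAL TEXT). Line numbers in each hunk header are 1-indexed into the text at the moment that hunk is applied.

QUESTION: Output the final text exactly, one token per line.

Answer: zqq
rgnf
ldosx
dkj
hezn
vbh
cvv
ooqnf

Derivation:
Hunk 1: at line 6 remove [ydgd,kpb,lqb] add [qydw,imhe,cvv] -> 10 lines: zqq ykcjz eqnq dkj hezn cfxy qydw imhe cvv ooqnf
Hunk 2: at line 4 remove [cfxy,qydw,imhe] add [vbh] -> 8 lines: zqq ykcjz eqnq dkj hezn vbh cvv ooqnf
Hunk 3: at line 1 remove [ykcjz,eqnq] add [rgnf,ldosx] -> 8 lines: zqq rgnf ldosx dkj hezn vbh cvv ooqnf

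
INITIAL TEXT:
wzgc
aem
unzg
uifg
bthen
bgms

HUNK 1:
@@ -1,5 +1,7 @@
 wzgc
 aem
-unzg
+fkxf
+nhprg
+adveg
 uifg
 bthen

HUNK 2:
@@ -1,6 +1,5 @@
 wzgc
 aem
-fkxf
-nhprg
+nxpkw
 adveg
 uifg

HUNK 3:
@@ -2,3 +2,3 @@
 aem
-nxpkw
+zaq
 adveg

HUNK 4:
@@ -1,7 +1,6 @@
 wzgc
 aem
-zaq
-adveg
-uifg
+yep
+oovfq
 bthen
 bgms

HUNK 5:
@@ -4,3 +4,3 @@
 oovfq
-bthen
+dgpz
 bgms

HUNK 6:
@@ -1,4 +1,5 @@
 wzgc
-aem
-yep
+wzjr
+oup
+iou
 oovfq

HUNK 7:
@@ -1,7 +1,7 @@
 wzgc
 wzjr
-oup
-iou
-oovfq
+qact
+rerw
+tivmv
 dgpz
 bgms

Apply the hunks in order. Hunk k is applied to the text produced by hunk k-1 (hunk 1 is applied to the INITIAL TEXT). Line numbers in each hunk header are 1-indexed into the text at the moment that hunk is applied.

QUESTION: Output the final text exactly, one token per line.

Hunk 1: at line 1 remove [unzg] add [fkxf,nhprg,adveg] -> 8 lines: wzgc aem fkxf nhprg adveg uifg bthen bgms
Hunk 2: at line 1 remove [fkxf,nhprg] add [nxpkw] -> 7 lines: wzgc aem nxpkw adveg uifg bthen bgms
Hunk 3: at line 2 remove [nxpkw] add [zaq] -> 7 lines: wzgc aem zaq adveg uifg bthen bgms
Hunk 4: at line 1 remove [zaq,adveg,uifg] add [yep,oovfq] -> 6 lines: wzgc aem yep oovfq bthen bgms
Hunk 5: at line 4 remove [bthen] add [dgpz] -> 6 lines: wzgc aem yep oovfq dgpz bgms
Hunk 6: at line 1 remove [aem,yep] add [wzjr,oup,iou] -> 7 lines: wzgc wzjr oup iou oovfq dgpz bgms
Hunk 7: at line 1 remove [oup,iou,oovfq] add [qact,rerw,tivmv] -> 7 lines: wzgc wzjr qact rerw tivmv dgpz bgms

Answer: wzgc
wzjr
qact
rerw
tivmv
dgpz
bgms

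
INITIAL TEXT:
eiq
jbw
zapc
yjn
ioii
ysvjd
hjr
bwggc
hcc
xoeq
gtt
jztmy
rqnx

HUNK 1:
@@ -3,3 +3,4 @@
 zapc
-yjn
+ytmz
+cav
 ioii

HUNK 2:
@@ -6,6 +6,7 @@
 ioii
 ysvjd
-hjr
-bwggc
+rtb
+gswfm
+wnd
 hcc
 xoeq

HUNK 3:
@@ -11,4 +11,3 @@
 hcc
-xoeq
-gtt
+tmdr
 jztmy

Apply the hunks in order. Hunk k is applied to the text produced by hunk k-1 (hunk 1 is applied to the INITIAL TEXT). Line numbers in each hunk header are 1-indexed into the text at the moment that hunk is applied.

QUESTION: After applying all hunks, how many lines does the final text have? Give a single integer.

Hunk 1: at line 3 remove [yjn] add [ytmz,cav] -> 14 lines: eiq jbw zapc ytmz cav ioii ysvjd hjr bwggc hcc xoeq gtt jztmy rqnx
Hunk 2: at line 6 remove [hjr,bwggc] add [rtb,gswfm,wnd] -> 15 lines: eiq jbw zapc ytmz cav ioii ysvjd rtb gswfm wnd hcc xoeq gtt jztmy rqnx
Hunk 3: at line 11 remove [xoeq,gtt] add [tmdr] -> 14 lines: eiq jbw zapc ytmz cav ioii ysvjd rtb gswfm wnd hcc tmdr jztmy rqnx
Final line count: 14

Answer: 14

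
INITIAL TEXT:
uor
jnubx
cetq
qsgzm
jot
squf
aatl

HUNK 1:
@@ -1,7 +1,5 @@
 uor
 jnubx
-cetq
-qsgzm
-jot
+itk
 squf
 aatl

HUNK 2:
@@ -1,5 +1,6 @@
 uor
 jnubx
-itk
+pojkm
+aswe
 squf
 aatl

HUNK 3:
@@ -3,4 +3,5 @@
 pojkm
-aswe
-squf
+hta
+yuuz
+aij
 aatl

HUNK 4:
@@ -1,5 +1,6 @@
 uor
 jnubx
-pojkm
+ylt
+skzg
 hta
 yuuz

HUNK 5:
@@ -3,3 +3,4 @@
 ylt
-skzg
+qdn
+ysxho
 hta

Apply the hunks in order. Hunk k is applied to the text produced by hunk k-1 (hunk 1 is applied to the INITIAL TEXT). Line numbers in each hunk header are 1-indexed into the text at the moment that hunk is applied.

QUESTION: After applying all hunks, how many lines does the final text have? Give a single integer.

Answer: 9

Derivation:
Hunk 1: at line 1 remove [cetq,qsgzm,jot] add [itk] -> 5 lines: uor jnubx itk squf aatl
Hunk 2: at line 1 remove [itk] add [pojkm,aswe] -> 6 lines: uor jnubx pojkm aswe squf aatl
Hunk 3: at line 3 remove [aswe,squf] add [hta,yuuz,aij] -> 7 lines: uor jnubx pojkm hta yuuz aij aatl
Hunk 4: at line 1 remove [pojkm] add [ylt,skzg] -> 8 lines: uor jnubx ylt skzg hta yuuz aij aatl
Hunk 5: at line 3 remove [skzg] add [qdn,ysxho] -> 9 lines: uor jnubx ylt qdn ysxho hta yuuz aij aatl
Final line count: 9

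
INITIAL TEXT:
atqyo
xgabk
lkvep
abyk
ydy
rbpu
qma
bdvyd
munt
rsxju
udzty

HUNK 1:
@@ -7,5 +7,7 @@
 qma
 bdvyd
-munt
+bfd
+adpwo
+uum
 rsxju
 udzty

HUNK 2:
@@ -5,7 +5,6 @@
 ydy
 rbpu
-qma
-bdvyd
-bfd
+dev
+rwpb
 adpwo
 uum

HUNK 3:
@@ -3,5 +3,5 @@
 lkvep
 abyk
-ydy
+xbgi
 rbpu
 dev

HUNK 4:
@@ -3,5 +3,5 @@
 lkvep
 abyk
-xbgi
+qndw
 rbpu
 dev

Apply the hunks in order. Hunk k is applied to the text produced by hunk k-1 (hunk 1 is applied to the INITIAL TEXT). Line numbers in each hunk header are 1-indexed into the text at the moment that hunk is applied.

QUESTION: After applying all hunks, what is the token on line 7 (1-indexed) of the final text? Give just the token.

Hunk 1: at line 7 remove [munt] add [bfd,adpwo,uum] -> 13 lines: atqyo xgabk lkvep abyk ydy rbpu qma bdvyd bfd adpwo uum rsxju udzty
Hunk 2: at line 5 remove [qma,bdvyd,bfd] add [dev,rwpb] -> 12 lines: atqyo xgabk lkvep abyk ydy rbpu dev rwpb adpwo uum rsxju udzty
Hunk 3: at line 3 remove [ydy] add [xbgi] -> 12 lines: atqyo xgabk lkvep abyk xbgi rbpu dev rwpb adpwo uum rsxju udzty
Hunk 4: at line 3 remove [xbgi] add [qndw] -> 12 lines: atqyo xgabk lkvep abyk qndw rbpu dev rwpb adpwo uum rsxju udzty
Final line 7: dev

Answer: dev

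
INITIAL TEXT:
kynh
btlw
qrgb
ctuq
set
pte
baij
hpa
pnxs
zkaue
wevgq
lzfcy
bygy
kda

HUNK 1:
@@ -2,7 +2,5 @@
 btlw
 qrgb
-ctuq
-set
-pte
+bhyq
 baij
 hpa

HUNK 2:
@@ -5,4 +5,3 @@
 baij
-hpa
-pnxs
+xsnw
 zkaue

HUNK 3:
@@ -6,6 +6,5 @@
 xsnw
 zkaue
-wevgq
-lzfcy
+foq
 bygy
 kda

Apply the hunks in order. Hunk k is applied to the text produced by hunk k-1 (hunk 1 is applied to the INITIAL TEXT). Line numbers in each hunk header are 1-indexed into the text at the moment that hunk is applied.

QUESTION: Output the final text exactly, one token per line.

Answer: kynh
btlw
qrgb
bhyq
baij
xsnw
zkaue
foq
bygy
kda

Derivation:
Hunk 1: at line 2 remove [ctuq,set,pte] add [bhyq] -> 12 lines: kynh btlw qrgb bhyq baij hpa pnxs zkaue wevgq lzfcy bygy kda
Hunk 2: at line 5 remove [hpa,pnxs] add [xsnw] -> 11 lines: kynh btlw qrgb bhyq baij xsnw zkaue wevgq lzfcy bygy kda
Hunk 3: at line 6 remove [wevgq,lzfcy] add [foq] -> 10 lines: kynh btlw qrgb bhyq baij xsnw zkaue foq bygy kda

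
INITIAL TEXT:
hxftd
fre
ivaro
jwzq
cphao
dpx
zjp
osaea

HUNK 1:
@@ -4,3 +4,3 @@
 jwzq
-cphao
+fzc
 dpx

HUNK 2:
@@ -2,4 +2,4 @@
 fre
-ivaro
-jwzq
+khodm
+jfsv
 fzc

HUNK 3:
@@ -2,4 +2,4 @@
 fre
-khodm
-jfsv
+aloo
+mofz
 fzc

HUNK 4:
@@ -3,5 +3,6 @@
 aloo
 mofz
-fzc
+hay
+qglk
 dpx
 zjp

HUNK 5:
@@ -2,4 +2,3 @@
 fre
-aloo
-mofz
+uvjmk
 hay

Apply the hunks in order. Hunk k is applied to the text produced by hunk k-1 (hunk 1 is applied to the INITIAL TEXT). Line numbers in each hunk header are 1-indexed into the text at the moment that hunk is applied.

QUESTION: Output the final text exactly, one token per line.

Answer: hxftd
fre
uvjmk
hay
qglk
dpx
zjp
osaea

Derivation:
Hunk 1: at line 4 remove [cphao] add [fzc] -> 8 lines: hxftd fre ivaro jwzq fzc dpx zjp osaea
Hunk 2: at line 2 remove [ivaro,jwzq] add [khodm,jfsv] -> 8 lines: hxftd fre khodm jfsv fzc dpx zjp osaea
Hunk 3: at line 2 remove [khodm,jfsv] add [aloo,mofz] -> 8 lines: hxftd fre aloo mofz fzc dpx zjp osaea
Hunk 4: at line 3 remove [fzc] add [hay,qglk] -> 9 lines: hxftd fre aloo mofz hay qglk dpx zjp osaea
Hunk 5: at line 2 remove [aloo,mofz] add [uvjmk] -> 8 lines: hxftd fre uvjmk hay qglk dpx zjp osaea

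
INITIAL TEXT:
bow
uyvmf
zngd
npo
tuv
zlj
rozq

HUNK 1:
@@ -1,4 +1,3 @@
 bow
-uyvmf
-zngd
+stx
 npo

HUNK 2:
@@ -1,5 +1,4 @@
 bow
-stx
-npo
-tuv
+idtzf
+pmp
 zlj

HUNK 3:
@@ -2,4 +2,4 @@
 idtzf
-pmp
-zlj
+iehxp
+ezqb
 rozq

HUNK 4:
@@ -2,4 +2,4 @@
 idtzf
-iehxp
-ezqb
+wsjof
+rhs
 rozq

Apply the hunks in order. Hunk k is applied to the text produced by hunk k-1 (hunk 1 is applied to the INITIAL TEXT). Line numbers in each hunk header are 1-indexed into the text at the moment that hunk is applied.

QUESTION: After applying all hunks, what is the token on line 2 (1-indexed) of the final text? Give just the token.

Answer: idtzf

Derivation:
Hunk 1: at line 1 remove [uyvmf,zngd] add [stx] -> 6 lines: bow stx npo tuv zlj rozq
Hunk 2: at line 1 remove [stx,npo,tuv] add [idtzf,pmp] -> 5 lines: bow idtzf pmp zlj rozq
Hunk 3: at line 2 remove [pmp,zlj] add [iehxp,ezqb] -> 5 lines: bow idtzf iehxp ezqb rozq
Hunk 4: at line 2 remove [iehxp,ezqb] add [wsjof,rhs] -> 5 lines: bow idtzf wsjof rhs rozq
Final line 2: idtzf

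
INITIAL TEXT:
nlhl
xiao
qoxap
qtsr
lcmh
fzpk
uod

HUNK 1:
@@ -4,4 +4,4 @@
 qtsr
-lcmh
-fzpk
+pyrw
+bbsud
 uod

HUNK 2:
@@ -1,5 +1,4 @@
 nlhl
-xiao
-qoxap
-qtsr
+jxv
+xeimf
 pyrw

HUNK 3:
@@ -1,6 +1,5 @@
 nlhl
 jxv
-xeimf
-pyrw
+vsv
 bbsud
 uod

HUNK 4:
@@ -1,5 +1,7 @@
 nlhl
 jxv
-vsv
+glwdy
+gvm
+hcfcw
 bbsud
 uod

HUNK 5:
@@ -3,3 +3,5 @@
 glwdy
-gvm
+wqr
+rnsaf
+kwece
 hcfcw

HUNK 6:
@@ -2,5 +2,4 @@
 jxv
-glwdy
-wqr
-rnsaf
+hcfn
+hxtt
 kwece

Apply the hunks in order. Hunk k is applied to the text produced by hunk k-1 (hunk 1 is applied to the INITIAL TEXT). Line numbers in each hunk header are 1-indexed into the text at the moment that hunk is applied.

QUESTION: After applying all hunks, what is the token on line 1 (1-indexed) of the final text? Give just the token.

Answer: nlhl

Derivation:
Hunk 1: at line 4 remove [lcmh,fzpk] add [pyrw,bbsud] -> 7 lines: nlhl xiao qoxap qtsr pyrw bbsud uod
Hunk 2: at line 1 remove [xiao,qoxap,qtsr] add [jxv,xeimf] -> 6 lines: nlhl jxv xeimf pyrw bbsud uod
Hunk 3: at line 1 remove [xeimf,pyrw] add [vsv] -> 5 lines: nlhl jxv vsv bbsud uod
Hunk 4: at line 1 remove [vsv] add [glwdy,gvm,hcfcw] -> 7 lines: nlhl jxv glwdy gvm hcfcw bbsud uod
Hunk 5: at line 3 remove [gvm] add [wqr,rnsaf,kwece] -> 9 lines: nlhl jxv glwdy wqr rnsaf kwece hcfcw bbsud uod
Hunk 6: at line 2 remove [glwdy,wqr,rnsaf] add [hcfn,hxtt] -> 8 lines: nlhl jxv hcfn hxtt kwece hcfcw bbsud uod
Final line 1: nlhl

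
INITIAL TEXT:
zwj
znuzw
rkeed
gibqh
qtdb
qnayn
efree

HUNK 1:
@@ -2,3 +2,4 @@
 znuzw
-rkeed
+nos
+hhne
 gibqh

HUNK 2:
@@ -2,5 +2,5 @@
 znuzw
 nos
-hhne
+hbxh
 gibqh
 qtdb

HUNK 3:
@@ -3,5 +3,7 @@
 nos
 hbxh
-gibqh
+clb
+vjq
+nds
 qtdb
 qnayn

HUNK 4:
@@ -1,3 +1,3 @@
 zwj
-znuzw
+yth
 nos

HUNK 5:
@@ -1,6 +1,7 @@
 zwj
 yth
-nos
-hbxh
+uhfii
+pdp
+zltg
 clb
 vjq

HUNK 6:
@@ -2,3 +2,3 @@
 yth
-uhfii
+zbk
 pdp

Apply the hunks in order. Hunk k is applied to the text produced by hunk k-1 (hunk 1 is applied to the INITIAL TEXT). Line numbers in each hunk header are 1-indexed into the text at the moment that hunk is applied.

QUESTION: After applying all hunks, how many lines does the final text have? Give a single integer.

Hunk 1: at line 2 remove [rkeed] add [nos,hhne] -> 8 lines: zwj znuzw nos hhne gibqh qtdb qnayn efree
Hunk 2: at line 2 remove [hhne] add [hbxh] -> 8 lines: zwj znuzw nos hbxh gibqh qtdb qnayn efree
Hunk 3: at line 3 remove [gibqh] add [clb,vjq,nds] -> 10 lines: zwj znuzw nos hbxh clb vjq nds qtdb qnayn efree
Hunk 4: at line 1 remove [znuzw] add [yth] -> 10 lines: zwj yth nos hbxh clb vjq nds qtdb qnayn efree
Hunk 5: at line 1 remove [nos,hbxh] add [uhfii,pdp,zltg] -> 11 lines: zwj yth uhfii pdp zltg clb vjq nds qtdb qnayn efree
Hunk 6: at line 2 remove [uhfii] add [zbk] -> 11 lines: zwj yth zbk pdp zltg clb vjq nds qtdb qnayn efree
Final line count: 11

Answer: 11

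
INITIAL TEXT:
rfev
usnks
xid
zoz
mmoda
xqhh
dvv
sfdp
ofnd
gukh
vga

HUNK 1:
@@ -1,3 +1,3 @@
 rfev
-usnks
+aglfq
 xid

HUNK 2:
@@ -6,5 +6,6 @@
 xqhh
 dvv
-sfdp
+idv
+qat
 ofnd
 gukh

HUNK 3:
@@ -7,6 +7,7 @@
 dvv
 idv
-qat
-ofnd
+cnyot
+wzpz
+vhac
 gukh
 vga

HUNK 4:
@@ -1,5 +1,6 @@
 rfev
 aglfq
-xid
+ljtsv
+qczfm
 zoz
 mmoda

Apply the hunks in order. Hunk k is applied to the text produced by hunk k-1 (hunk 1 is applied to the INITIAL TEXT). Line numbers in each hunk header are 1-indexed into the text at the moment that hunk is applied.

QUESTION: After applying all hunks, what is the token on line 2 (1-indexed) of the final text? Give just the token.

Hunk 1: at line 1 remove [usnks] add [aglfq] -> 11 lines: rfev aglfq xid zoz mmoda xqhh dvv sfdp ofnd gukh vga
Hunk 2: at line 6 remove [sfdp] add [idv,qat] -> 12 lines: rfev aglfq xid zoz mmoda xqhh dvv idv qat ofnd gukh vga
Hunk 3: at line 7 remove [qat,ofnd] add [cnyot,wzpz,vhac] -> 13 lines: rfev aglfq xid zoz mmoda xqhh dvv idv cnyot wzpz vhac gukh vga
Hunk 4: at line 1 remove [xid] add [ljtsv,qczfm] -> 14 lines: rfev aglfq ljtsv qczfm zoz mmoda xqhh dvv idv cnyot wzpz vhac gukh vga
Final line 2: aglfq

Answer: aglfq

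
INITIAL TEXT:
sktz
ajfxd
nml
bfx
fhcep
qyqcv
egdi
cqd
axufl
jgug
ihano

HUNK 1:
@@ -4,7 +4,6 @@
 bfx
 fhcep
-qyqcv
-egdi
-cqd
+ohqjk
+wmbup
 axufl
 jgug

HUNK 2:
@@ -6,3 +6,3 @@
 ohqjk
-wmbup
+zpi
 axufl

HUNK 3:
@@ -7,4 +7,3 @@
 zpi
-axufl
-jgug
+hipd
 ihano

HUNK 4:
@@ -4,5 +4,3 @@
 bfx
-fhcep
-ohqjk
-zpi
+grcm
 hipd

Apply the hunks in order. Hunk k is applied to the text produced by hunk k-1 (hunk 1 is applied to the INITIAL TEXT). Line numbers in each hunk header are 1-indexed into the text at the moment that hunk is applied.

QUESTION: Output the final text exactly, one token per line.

Answer: sktz
ajfxd
nml
bfx
grcm
hipd
ihano

Derivation:
Hunk 1: at line 4 remove [qyqcv,egdi,cqd] add [ohqjk,wmbup] -> 10 lines: sktz ajfxd nml bfx fhcep ohqjk wmbup axufl jgug ihano
Hunk 2: at line 6 remove [wmbup] add [zpi] -> 10 lines: sktz ajfxd nml bfx fhcep ohqjk zpi axufl jgug ihano
Hunk 3: at line 7 remove [axufl,jgug] add [hipd] -> 9 lines: sktz ajfxd nml bfx fhcep ohqjk zpi hipd ihano
Hunk 4: at line 4 remove [fhcep,ohqjk,zpi] add [grcm] -> 7 lines: sktz ajfxd nml bfx grcm hipd ihano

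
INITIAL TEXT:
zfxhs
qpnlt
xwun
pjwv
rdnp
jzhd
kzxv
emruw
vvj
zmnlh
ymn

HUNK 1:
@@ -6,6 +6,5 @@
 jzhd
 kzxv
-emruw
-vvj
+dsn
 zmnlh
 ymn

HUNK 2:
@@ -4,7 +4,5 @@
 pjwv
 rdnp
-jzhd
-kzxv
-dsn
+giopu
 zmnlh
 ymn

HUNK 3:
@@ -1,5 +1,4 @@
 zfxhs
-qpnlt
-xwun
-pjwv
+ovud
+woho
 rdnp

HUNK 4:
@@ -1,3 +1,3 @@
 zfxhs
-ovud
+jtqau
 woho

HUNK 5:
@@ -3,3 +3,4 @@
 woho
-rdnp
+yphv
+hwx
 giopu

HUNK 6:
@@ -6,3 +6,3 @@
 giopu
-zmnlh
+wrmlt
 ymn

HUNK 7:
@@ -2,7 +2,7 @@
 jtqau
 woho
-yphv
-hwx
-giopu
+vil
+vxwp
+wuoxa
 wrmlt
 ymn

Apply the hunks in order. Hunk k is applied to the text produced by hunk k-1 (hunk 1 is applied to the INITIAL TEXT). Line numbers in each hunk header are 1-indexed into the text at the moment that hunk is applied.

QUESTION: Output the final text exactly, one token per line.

Hunk 1: at line 6 remove [emruw,vvj] add [dsn] -> 10 lines: zfxhs qpnlt xwun pjwv rdnp jzhd kzxv dsn zmnlh ymn
Hunk 2: at line 4 remove [jzhd,kzxv,dsn] add [giopu] -> 8 lines: zfxhs qpnlt xwun pjwv rdnp giopu zmnlh ymn
Hunk 3: at line 1 remove [qpnlt,xwun,pjwv] add [ovud,woho] -> 7 lines: zfxhs ovud woho rdnp giopu zmnlh ymn
Hunk 4: at line 1 remove [ovud] add [jtqau] -> 7 lines: zfxhs jtqau woho rdnp giopu zmnlh ymn
Hunk 5: at line 3 remove [rdnp] add [yphv,hwx] -> 8 lines: zfxhs jtqau woho yphv hwx giopu zmnlh ymn
Hunk 6: at line 6 remove [zmnlh] add [wrmlt] -> 8 lines: zfxhs jtqau woho yphv hwx giopu wrmlt ymn
Hunk 7: at line 2 remove [yphv,hwx,giopu] add [vil,vxwp,wuoxa] -> 8 lines: zfxhs jtqau woho vil vxwp wuoxa wrmlt ymn

Answer: zfxhs
jtqau
woho
vil
vxwp
wuoxa
wrmlt
ymn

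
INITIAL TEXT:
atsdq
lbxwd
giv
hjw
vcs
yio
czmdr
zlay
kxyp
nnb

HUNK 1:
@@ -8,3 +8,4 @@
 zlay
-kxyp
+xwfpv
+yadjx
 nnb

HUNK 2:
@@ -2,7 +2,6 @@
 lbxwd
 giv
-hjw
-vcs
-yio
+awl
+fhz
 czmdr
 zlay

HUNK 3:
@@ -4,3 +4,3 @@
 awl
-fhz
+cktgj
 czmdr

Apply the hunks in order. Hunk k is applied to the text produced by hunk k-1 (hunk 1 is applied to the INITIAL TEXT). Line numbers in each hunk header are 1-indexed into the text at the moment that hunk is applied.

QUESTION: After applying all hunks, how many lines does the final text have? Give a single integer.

Answer: 10

Derivation:
Hunk 1: at line 8 remove [kxyp] add [xwfpv,yadjx] -> 11 lines: atsdq lbxwd giv hjw vcs yio czmdr zlay xwfpv yadjx nnb
Hunk 2: at line 2 remove [hjw,vcs,yio] add [awl,fhz] -> 10 lines: atsdq lbxwd giv awl fhz czmdr zlay xwfpv yadjx nnb
Hunk 3: at line 4 remove [fhz] add [cktgj] -> 10 lines: atsdq lbxwd giv awl cktgj czmdr zlay xwfpv yadjx nnb
Final line count: 10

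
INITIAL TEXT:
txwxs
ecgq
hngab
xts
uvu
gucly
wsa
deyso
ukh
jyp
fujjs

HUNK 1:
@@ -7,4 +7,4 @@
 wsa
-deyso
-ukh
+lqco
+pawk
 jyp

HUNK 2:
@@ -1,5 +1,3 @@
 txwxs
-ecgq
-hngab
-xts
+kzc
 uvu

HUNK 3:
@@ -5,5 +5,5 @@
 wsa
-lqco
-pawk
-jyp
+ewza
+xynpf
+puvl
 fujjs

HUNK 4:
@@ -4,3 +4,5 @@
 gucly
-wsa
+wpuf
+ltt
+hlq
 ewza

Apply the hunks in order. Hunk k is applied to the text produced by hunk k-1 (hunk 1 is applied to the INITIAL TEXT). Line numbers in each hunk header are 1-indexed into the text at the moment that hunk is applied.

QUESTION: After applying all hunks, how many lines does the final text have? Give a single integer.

Hunk 1: at line 7 remove [deyso,ukh] add [lqco,pawk] -> 11 lines: txwxs ecgq hngab xts uvu gucly wsa lqco pawk jyp fujjs
Hunk 2: at line 1 remove [ecgq,hngab,xts] add [kzc] -> 9 lines: txwxs kzc uvu gucly wsa lqco pawk jyp fujjs
Hunk 3: at line 5 remove [lqco,pawk,jyp] add [ewza,xynpf,puvl] -> 9 lines: txwxs kzc uvu gucly wsa ewza xynpf puvl fujjs
Hunk 4: at line 4 remove [wsa] add [wpuf,ltt,hlq] -> 11 lines: txwxs kzc uvu gucly wpuf ltt hlq ewza xynpf puvl fujjs
Final line count: 11

Answer: 11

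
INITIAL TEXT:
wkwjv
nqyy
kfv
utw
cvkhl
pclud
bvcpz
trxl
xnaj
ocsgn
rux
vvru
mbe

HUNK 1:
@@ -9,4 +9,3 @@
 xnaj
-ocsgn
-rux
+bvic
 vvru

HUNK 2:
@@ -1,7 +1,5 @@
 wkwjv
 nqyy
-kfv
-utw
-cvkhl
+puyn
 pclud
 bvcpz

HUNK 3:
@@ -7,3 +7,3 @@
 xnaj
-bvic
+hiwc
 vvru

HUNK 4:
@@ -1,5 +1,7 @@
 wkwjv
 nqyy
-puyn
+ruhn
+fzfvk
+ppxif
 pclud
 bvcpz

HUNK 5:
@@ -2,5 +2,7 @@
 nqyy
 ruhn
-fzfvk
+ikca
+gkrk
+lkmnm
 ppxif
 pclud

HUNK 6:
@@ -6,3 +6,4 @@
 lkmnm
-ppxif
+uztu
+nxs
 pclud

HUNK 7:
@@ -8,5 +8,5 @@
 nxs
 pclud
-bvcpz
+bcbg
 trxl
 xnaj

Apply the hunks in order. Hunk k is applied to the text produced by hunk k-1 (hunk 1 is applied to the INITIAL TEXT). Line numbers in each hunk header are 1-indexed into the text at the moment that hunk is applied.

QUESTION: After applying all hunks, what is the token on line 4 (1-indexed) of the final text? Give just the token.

Hunk 1: at line 9 remove [ocsgn,rux] add [bvic] -> 12 lines: wkwjv nqyy kfv utw cvkhl pclud bvcpz trxl xnaj bvic vvru mbe
Hunk 2: at line 1 remove [kfv,utw,cvkhl] add [puyn] -> 10 lines: wkwjv nqyy puyn pclud bvcpz trxl xnaj bvic vvru mbe
Hunk 3: at line 7 remove [bvic] add [hiwc] -> 10 lines: wkwjv nqyy puyn pclud bvcpz trxl xnaj hiwc vvru mbe
Hunk 4: at line 1 remove [puyn] add [ruhn,fzfvk,ppxif] -> 12 lines: wkwjv nqyy ruhn fzfvk ppxif pclud bvcpz trxl xnaj hiwc vvru mbe
Hunk 5: at line 2 remove [fzfvk] add [ikca,gkrk,lkmnm] -> 14 lines: wkwjv nqyy ruhn ikca gkrk lkmnm ppxif pclud bvcpz trxl xnaj hiwc vvru mbe
Hunk 6: at line 6 remove [ppxif] add [uztu,nxs] -> 15 lines: wkwjv nqyy ruhn ikca gkrk lkmnm uztu nxs pclud bvcpz trxl xnaj hiwc vvru mbe
Hunk 7: at line 8 remove [bvcpz] add [bcbg] -> 15 lines: wkwjv nqyy ruhn ikca gkrk lkmnm uztu nxs pclud bcbg trxl xnaj hiwc vvru mbe
Final line 4: ikca

Answer: ikca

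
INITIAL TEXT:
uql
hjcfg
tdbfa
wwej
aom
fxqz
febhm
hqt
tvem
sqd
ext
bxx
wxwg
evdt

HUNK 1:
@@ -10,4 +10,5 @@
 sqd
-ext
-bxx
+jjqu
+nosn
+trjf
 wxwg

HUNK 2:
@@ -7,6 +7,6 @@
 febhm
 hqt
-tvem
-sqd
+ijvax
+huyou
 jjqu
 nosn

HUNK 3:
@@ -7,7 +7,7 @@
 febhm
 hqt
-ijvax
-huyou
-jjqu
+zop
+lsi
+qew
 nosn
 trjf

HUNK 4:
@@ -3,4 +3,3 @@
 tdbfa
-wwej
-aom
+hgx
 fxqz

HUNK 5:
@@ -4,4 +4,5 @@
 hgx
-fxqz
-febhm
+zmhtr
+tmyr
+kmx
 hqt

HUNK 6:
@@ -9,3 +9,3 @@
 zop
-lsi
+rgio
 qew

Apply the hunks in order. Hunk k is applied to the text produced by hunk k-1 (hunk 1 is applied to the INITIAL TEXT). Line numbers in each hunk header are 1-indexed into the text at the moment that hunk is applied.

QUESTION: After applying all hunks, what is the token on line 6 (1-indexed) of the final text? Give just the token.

Hunk 1: at line 10 remove [ext,bxx] add [jjqu,nosn,trjf] -> 15 lines: uql hjcfg tdbfa wwej aom fxqz febhm hqt tvem sqd jjqu nosn trjf wxwg evdt
Hunk 2: at line 7 remove [tvem,sqd] add [ijvax,huyou] -> 15 lines: uql hjcfg tdbfa wwej aom fxqz febhm hqt ijvax huyou jjqu nosn trjf wxwg evdt
Hunk 3: at line 7 remove [ijvax,huyou,jjqu] add [zop,lsi,qew] -> 15 lines: uql hjcfg tdbfa wwej aom fxqz febhm hqt zop lsi qew nosn trjf wxwg evdt
Hunk 4: at line 3 remove [wwej,aom] add [hgx] -> 14 lines: uql hjcfg tdbfa hgx fxqz febhm hqt zop lsi qew nosn trjf wxwg evdt
Hunk 5: at line 4 remove [fxqz,febhm] add [zmhtr,tmyr,kmx] -> 15 lines: uql hjcfg tdbfa hgx zmhtr tmyr kmx hqt zop lsi qew nosn trjf wxwg evdt
Hunk 6: at line 9 remove [lsi] add [rgio] -> 15 lines: uql hjcfg tdbfa hgx zmhtr tmyr kmx hqt zop rgio qew nosn trjf wxwg evdt
Final line 6: tmyr

Answer: tmyr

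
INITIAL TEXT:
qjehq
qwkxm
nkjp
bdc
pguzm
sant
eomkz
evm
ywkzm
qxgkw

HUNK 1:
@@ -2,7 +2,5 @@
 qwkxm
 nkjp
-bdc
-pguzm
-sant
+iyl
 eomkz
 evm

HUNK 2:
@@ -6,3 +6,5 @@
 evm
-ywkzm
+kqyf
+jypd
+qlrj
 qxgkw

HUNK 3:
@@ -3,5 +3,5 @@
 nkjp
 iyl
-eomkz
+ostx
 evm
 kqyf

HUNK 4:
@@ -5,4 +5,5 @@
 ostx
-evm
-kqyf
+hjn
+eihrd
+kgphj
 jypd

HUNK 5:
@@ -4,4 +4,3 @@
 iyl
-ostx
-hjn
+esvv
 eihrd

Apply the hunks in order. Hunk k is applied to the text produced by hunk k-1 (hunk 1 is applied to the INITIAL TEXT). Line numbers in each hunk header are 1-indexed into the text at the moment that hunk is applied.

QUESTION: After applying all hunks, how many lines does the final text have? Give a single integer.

Hunk 1: at line 2 remove [bdc,pguzm,sant] add [iyl] -> 8 lines: qjehq qwkxm nkjp iyl eomkz evm ywkzm qxgkw
Hunk 2: at line 6 remove [ywkzm] add [kqyf,jypd,qlrj] -> 10 lines: qjehq qwkxm nkjp iyl eomkz evm kqyf jypd qlrj qxgkw
Hunk 3: at line 3 remove [eomkz] add [ostx] -> 10 lines: qjehq qwkxm nkjp iyl ostx evm kqyf jypd qlrj qxgkw
Hunk 4: at line 5 remove [evm,kqyf] add [hjn,eihrd,kgphj] -> 11 lines: qjehq qwkxm nkjp iyl ostx hjn eihrd kgphj jypd qlrj qxgkw
Hunk 5: at line 4 remove [ostx,hjn] add [esvv] -> 10 lines: qjehq qwkxm nkjp iyl esvv eihrd kgphj jypd qlrj qxgkw
Final line count: 10

Answer: 10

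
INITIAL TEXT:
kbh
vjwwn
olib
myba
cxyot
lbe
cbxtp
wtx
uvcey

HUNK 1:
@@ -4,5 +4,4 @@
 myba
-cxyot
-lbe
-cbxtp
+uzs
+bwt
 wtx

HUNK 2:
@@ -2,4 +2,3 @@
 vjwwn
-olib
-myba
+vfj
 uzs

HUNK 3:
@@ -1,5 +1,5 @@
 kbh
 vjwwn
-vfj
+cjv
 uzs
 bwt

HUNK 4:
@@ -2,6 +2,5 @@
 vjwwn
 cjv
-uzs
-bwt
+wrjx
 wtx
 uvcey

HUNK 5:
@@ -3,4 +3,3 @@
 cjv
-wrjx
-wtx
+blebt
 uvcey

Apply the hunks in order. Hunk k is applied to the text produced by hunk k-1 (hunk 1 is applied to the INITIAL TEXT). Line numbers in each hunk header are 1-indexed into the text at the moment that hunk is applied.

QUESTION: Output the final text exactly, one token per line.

Hunk 1: at line 4 remove [cxyot,lbe,cbxtp] add [uzs,bwt] -> 8 lines: kbh vjwwn olib myba uzs bwt wtx uvcey
Hunk 2: at line 2 remove [olib,myba] add [vfj] -> 7 lines: kbh vjwwn vfj uzs bwt wtx uvcey
Hunk 3: at line 1 remove [vfj] add [cjv] -> 7 lines: kbh vjwwn cjv uzs bwt wtx uvcey
Hunk 4: at line 2 remove [uzs,bwt] add [wrjx] -> 6 lines: kbh vjwwn cjv wrjx wtx uvcey
Hunk 5: at line 3 remove [wrjx,wtx] add [blebt] -> 5 lines: kbh vjwwn cjv blebt uvcey

Answer: kbh
vjwwn
cjv
blebt
uvcey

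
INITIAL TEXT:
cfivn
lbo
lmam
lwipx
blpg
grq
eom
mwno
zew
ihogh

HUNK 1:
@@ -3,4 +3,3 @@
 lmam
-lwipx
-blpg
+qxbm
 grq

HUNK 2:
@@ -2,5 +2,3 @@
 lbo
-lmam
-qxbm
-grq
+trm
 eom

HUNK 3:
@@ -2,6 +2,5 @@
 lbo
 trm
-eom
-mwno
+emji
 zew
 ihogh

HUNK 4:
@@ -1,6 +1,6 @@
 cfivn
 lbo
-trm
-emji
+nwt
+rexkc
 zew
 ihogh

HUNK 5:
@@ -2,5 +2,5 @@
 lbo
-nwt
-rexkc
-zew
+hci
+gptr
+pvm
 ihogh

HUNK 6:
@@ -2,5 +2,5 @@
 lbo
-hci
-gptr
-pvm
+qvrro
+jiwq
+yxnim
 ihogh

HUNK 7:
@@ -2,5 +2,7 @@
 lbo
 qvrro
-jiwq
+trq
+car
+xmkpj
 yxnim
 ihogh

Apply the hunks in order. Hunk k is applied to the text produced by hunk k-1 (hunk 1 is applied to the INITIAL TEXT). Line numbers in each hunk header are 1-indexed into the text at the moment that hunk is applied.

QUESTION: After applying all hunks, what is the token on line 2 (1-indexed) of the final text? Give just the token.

Answer: lbo

Derivation:
Hunk 1: at line 3 remove [lwipx,blpg] add [qxbm] -> 9 lines: cfivn lbo lmam qxbm grq eom mwno zew ihogh
Hunk 2: at line 2 remove [lmam,qxbm,grq] add [trm] -> 7 lines: cfivn lbo trm eom mwno zew ihogh
Hunk 3: at line 2 remove [eom,mwno] add [emji] -> 6 lines: cfivn lbo trm emji zew ihogh
Hunk 4: at line 1 remove [trm,emji] add [nwt,rexkc] -> 6 lines: cfivn lbo nwt rexkc zew ihogh
Hunk 5: at line 2 remove [nwt,rexkc,zew] add [hci,gptr,pvm] -> 6 lines: cfivn lbo hci gptr pvm ihogh
Hunk 6: at line 2 remove [hci,gptr,pvm] add [qvrro,jiwq,yxnim] -> 6 lines: cfivn lbo qvrro jiwq yxnim ihogh
Hunk 7: at line 2 remove [jiwq] add [trq,car,xmkpj] -> 8 lines: cfivn lbo qvrro trq car xmkpj yxnim ihogh
Final line 2: lbo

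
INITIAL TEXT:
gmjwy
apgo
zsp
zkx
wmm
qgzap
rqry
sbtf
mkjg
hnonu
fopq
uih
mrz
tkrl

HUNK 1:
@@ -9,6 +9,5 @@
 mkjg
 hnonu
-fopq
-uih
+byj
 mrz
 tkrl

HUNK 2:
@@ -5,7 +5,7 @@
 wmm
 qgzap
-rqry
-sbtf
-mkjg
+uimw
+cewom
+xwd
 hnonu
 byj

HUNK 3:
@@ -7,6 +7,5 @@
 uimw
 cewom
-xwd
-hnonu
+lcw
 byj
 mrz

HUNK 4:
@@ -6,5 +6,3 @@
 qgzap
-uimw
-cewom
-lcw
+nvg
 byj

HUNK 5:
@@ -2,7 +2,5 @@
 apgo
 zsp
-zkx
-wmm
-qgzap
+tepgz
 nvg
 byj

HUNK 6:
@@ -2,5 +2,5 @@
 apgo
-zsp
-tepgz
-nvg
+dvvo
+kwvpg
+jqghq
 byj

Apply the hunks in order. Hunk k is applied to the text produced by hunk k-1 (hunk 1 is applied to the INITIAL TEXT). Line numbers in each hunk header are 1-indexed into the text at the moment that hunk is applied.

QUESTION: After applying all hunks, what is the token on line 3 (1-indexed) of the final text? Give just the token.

Answer: dvvo

Derivation:
Hunk 1: at line 9 remove [fopq,uih] add [byj] -> 13 lines: gmjwy apgo zsp zkx wmm qgzap rqry sbtf mkjg hnonu byj mrz tkrl
Hunk 2: at line 5 remove [rqry,sbtf,mkjg] add [uimw,cewom,xwd] -> 13 lines: gmjwy apgo zsp zkx wmm qgzap uimw cewom xwd hnonu byj mrz tkrl
Hunk 3: at line 7 remove [xwd,hnonu] add [lcw] -> 12 lines: gmjwy apgo zsp zkx wmm qgzap uimw cewom lcw byj mrz tkrl
Hunk 4: at line 6 remove [uimw,cewom,lcw] add [nvg] -> 10 lines: gmjwy apgo zsp zkx wmm qgzap nvg byj mrz tkrl
Hunk 5: at line 2 remove [zkx,wmm,qgzap] add [tepgz] -> 8 lines: gmjwy apgo zsp tepgz nvg byj mrz tkrl
Hunk 6: at line 2 remove [zsp,tepgz,nvg] add [dvvo,kwvpg,jqghq] -> 8 lines: gmjwy apgo dvvo kwvpg jqghq byj mrz tkrl
Final line 3: dvvo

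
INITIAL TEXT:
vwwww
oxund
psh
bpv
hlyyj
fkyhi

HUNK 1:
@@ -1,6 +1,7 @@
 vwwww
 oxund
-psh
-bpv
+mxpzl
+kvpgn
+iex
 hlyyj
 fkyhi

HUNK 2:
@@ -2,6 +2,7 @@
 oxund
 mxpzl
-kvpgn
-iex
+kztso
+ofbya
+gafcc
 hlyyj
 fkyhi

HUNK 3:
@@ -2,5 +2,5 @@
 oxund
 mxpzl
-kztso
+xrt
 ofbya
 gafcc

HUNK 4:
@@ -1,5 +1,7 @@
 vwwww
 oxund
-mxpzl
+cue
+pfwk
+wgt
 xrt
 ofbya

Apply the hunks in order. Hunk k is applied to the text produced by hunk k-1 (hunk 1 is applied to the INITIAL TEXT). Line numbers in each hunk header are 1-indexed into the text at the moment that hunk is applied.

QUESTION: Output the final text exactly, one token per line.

Hunk 1: at line 1 remove [psh,bpv] add [mxpzl,kvpgn,iex] -> 7 lines: vwwww oxund mxpzl kvpgn iex hlyyj fkyhi
Hunk 2: at line 2 remove [kvpgn,iex] add [kztso,ofbya,gafcc] -> 8 lines: vwwww oxund mxpzl kztso ofbya gafcc hlyyj fkyhi
Hunk 3: at line 2 remove [kztso] add [xrt] -> 8 lines: vwwww oxund mxpzl xrt ofbya gafcc hlyyj fkyhi
Hunk 4: at line 1 remove [mxpzl] add [cue,pfwk,wgt] -> 10 lines: vwwww oxund cue pfwk wgt xrt ofbya gafcc hlyyj fkyhi

Answer: vwwww
oxund
cue
pfwk
wgt
xrt
ofbya
gafcc
hlyyj
fkyhi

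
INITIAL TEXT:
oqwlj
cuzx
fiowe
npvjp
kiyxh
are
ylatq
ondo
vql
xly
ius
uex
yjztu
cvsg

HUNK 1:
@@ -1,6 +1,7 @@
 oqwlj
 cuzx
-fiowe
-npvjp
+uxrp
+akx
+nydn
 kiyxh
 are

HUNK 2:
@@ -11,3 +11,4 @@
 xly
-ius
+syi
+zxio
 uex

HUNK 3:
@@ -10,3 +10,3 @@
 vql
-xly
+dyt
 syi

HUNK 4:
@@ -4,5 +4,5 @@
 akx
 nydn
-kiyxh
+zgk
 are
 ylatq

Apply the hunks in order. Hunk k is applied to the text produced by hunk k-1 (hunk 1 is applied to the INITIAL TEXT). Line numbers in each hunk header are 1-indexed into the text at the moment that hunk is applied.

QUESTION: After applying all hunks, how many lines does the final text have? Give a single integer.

Answer: 16

Derivation:
Hunk 1: at line 1 remove [fiowe,npvjp] add [uxrp,akx,nydn] -> 15 lines: oqwlj cuzx uxrp akx nydn kiyxh are ylatq ondo vql xly ius uex yjztu cvsg
Hunk 2: at line 11 remove [ius] add [syi,zxio] -> 16 lines: oqwlj cuzx uxrp akx nydn kiyxh are ylatq ondo vql xly syi zxio uex yjztu cvsg
Hunk 3: at line 10 remove [xly] add [dyt] -> 16 lines: oqwlj cuzx uxrp akx nydn kiyxh are ylatq ondo vql dyt syi zxio uex yjztu cvsg
Hunk 4: at line 4 remove [kiyxh] add [zgk] -> 16 lines: oqwlj cuzx uxrp akx nydn zgk are ylatq ondo vql dyt syi zxio uex yjztu cvsg
Final line count: 16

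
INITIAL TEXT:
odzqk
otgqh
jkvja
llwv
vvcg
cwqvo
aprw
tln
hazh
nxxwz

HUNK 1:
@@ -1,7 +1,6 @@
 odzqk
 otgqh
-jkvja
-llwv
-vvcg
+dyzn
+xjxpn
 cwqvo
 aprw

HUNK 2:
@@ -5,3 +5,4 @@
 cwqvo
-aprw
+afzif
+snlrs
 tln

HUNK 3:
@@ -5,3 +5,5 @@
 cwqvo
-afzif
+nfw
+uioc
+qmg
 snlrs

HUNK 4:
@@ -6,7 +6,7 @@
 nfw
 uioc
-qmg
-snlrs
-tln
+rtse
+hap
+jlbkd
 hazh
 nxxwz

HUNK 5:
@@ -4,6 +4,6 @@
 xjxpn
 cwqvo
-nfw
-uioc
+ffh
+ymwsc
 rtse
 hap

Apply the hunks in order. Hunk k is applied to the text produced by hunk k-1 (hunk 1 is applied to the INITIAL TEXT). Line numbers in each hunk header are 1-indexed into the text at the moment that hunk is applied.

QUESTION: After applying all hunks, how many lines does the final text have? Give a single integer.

Answer: 12

Derivation:
Hunk 1: at line 1 remove [jkvja,llwv,vvcg] add [dyzn,xjxpn] -> 9 lines: odzqk otgqh dyzn xjxpn cwqvo aprw tln hazh nxxwz
Hunk 2: at line 5 remove [aprw] add [afzif,snlrs] -> 10 lines: odzqk otgqh dyzn xjxpn cwqvo afzif snlrs tln hazh nxxwz
Hunk 3: at line 5 remove [afzif] add [nfw,uioc,qmg] -> 12 lines: odzqk otgqh dyzn xjxpn cwqvo nfw uioc qmg snlrs tln hazh nxxwz
Hunk 4: at line 6 remove [qmg,snlrs,tln] add [rtse,hap,jlbkd] -> 12 lines: odzqk otgqh dyzn xjxpn cwqvo nfw uioc rtse hap jlbkd hazh nxxwz
Hunk 5: at line 4 remove [nfw,uioc] add [ffh,ymwsc] -> 12 lines: odzqk otgqh dyzn xjxpn cwqvo ffh ymwsc rtse hap jlbkd hazh nxxwz
Final line count: 12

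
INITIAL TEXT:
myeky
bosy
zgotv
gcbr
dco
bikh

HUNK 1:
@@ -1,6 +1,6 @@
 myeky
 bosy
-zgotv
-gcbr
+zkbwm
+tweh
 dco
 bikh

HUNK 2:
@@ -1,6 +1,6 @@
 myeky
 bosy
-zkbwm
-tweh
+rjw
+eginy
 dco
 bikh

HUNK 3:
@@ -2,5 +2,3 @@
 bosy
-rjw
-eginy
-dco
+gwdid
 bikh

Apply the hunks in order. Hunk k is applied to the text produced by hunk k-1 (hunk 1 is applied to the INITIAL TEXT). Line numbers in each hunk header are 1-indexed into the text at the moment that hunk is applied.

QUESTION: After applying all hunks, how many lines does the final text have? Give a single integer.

Hunk 1: at line 1 remove [zgotv,gcbr] add [zkbwm,tweh] -> 6 lines: myeky bosy zkbwm tweh dco bikh
Hunk 2: at line 1 remove [zkbwm,tweh] add [rjw,eginy] -> 6 lines: myeky bosy rjw eginy dco bikh
Hunk 3: at line 2 remove [rjw,eginy,dco] add [gwdid] -> 4 lines: myeky bosy gwdid bikh
Final line count: 4

Answer: 4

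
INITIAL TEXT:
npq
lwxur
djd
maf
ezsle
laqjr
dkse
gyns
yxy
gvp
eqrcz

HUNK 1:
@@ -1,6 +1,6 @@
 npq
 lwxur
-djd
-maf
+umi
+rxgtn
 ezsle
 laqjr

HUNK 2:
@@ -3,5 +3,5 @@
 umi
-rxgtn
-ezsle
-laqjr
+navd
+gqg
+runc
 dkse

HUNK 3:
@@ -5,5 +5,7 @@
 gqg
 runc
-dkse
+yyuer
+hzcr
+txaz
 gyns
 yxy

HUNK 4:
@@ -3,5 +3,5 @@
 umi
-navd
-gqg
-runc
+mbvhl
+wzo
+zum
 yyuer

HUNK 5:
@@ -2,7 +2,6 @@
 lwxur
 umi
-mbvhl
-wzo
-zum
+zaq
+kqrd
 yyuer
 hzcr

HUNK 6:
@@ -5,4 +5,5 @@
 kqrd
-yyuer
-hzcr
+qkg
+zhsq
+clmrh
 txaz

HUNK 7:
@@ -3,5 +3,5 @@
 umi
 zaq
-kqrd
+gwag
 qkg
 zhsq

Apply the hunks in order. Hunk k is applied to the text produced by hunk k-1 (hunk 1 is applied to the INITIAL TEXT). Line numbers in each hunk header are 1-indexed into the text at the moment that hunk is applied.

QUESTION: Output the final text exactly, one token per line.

Answer: npq
lwxur
umi
zaq
gwag
qkg
zhsq
clmrh
txaz
gyns
yxy
gvp
eqrcz

Derivation:
Hunk 1: at line 1 remove [djd,maf] add [umi,rxgtn] -> 11 lines: npq lwxur umi rxgtn ezsle laqjr dkse gyns yxy gvp eqrcz
Hunk 2: at line 3 remove [rxgtn,ezsle,laqjr] add [navd,gqg,runc] -> 11 lines: npq lwxur umi navd gqg runc dkse gyns yxy gvp eqrcz
Hunk 3: at line 5 remove [dkse] add [yyuer,hzcr,txaz] -> 13 lines: npq lwxur umi navd gqg runc yyuer hzcr txaz gyns yxy gvp eqrcz
Hunk 4: at line 3 remove [navd,gqg,runc] add [mbvhl,wzo,zum] -> 13 lines: npq lwxur umi mbvhl wzo zum yyuer hzcr txaz gyns yxy gvp eqrcz
Hunk 5: at line 2 remove [mbvhl,wzo,zum] add [zaq,kqrd] -> 12 lines: npq lwxur umi zaq kqrd yyuer hzcr txaz gyns yxy gvp eqrcz
Hunk 6: at line 5 remove [yyuer,hzcr] add [qkg,zhsq,clmrh] -> 13 lines: npq lwxur umi zaq kqrd qkg zhsq clmrh txaz gyns yxy gvp eqrcz
Hunk 7: at line 3 remove [kqrd] add [gwag] -> 13 lines: npq lwxur umi zaq gwag qkg zhsq clmrh txaz gyns yxy gvp eqrcz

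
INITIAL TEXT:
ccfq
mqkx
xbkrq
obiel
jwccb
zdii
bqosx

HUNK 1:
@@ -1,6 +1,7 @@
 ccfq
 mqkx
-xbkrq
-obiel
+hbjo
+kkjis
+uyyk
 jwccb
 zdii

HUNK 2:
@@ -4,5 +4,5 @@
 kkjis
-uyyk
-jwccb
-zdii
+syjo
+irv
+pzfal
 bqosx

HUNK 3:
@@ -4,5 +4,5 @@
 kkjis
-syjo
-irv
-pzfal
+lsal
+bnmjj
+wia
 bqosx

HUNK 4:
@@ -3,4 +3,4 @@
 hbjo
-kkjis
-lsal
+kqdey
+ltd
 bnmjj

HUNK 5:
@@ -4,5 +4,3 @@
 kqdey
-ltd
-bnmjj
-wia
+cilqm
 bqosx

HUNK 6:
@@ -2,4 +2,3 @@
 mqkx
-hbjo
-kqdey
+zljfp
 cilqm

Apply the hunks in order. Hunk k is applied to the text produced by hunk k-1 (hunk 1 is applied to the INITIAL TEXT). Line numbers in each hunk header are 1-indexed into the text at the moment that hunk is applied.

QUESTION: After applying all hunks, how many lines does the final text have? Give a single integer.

Answer: 5

Derivation:
Hunk 1: at line 1 remove [xbkrq,obiel] add [hbjo,kkjis,uyyk] -> 8 lines: ccfq mqkx hbjo kkjis uyyk jwccb zdii bqosx
Hunk 2: at line 4 remove [uyyk,jwccb,zdii] add [syjo,irv,pzfal] -> 8 lines: ccfq mqkx hbjo kkjis syjo irv pzfal bqosx
Hunk 3: at line 4 remove [syjo,irv,pzfal] add [lsal,bnmjj,wia] -> 8 lines: ccfq mqkx hbjo kkjis lsal bnmjj wia bqosx
Hunk 4: at line 3 remove [kkjis,lsal] add [kqdey,ltd] -> 8 lines: ccfq mqkx hbjo kqdey ltd bnmjj wia bqosx
Hunk 5: at line 4 remove [ltd,bnmjj,wia] add [cilqm] -> 6 lines: ccfq mqkx hbjo kqdey cilqm bqosx
Hunk 6: at line 2 remove [hbjo,kqdey] add [zljfp] -> 5 lines: ccfq mqkx zljfp cilqm bqosx
Final line count: 5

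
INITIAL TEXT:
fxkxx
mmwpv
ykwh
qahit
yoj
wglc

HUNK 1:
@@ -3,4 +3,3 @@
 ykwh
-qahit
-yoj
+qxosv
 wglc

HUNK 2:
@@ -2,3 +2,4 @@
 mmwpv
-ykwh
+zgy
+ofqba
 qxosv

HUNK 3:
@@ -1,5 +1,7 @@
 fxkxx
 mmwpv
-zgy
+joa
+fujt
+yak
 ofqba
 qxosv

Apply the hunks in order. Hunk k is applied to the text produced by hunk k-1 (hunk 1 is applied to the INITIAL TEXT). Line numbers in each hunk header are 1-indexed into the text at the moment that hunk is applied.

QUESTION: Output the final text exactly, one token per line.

Hunk 1: at line 3 remove [qahit,yoj] add [qxosv] -> 5 lines: fxkxx mmwpv ykwh qxosv wglc
Hunk 2: at line 2 remove [ykwh] add [zgy,ofqba] -> 6 lines: fxkxx mmwpv zgy ofqba qxosv wglc
Hunk 3: at line 1 remove [zgy] add [joa,fujt,yak] -> 8 lines: fxkxx mmwpv joa fujt yak ofqba qxosv wglc

Answer: fxkxx
mmwpv
joa
fujt
yak
ofqba
qxosv
wglc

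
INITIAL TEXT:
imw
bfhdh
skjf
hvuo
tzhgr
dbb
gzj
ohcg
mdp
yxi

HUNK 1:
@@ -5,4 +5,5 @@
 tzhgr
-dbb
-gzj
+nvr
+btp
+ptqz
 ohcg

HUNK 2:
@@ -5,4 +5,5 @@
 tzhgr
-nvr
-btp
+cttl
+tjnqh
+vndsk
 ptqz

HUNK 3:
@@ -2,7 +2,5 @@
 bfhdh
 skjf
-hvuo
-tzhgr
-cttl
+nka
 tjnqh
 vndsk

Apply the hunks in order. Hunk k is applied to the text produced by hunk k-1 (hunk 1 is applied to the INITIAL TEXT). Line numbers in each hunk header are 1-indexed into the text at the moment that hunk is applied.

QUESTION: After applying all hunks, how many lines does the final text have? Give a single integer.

Hunk 1: at line 5 remove [dbb,gzj] add [nvr,btp,ptqz] -> 11 lines: imw bfhdh skjf hvuo tzhgr nvr btp ptqz ohcg mdp yxi
Hunk 2: at line 5 remove [nvr,btp] add [cttl,tjnqh,vndsk] -> 12 lines: imw bfhdh skjf hvuo tzhgr cttl tjnqh vndsk ptqz ohcg mdp yxi
Hunk 3: at line 2 remove [hvuo,tzhgr,cttl] add [nka] -> 10 lines: imw bfhdh skjf nka tjnqh vndsk ptqz ohcg mdp yxi
Final line count: 10

Answer: 10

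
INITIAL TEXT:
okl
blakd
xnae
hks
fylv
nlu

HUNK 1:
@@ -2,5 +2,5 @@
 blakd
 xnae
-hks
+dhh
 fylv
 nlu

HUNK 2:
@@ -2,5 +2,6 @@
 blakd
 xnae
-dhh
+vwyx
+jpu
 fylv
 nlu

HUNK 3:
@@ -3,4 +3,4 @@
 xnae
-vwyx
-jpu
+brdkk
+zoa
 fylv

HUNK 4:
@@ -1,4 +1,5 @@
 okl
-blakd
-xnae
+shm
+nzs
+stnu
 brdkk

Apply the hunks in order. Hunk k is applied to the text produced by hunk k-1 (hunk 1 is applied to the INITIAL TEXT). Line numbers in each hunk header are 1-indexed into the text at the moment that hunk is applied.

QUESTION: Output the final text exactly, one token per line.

Answer: okl
shm
nzs
stnu
brdkk
zoa
fylv
nlu

Derivation:
Hunk 1: at line 2 remove [hks] add [dhh] -> 6 lines: okl blakd xnae dhh fylv nlu
Hunk 2: at line 2 remove [dhh] add [vwyx,jpu] -> 7 lines: okl blakd xnae vwyx jpu fylv nlu
Hunk 3: at line 3 remove [vwyx,jpu] add [brdkk,zoa] -> 7 lines: okl blakd xnae brdkk zoa fylv nlu
Hunk 4: at line 1 remove [blakd,xnae] add [shm,nzs,stnu] -> 8 lines: okl shm nzs stnu brdkk zoa fylv nlu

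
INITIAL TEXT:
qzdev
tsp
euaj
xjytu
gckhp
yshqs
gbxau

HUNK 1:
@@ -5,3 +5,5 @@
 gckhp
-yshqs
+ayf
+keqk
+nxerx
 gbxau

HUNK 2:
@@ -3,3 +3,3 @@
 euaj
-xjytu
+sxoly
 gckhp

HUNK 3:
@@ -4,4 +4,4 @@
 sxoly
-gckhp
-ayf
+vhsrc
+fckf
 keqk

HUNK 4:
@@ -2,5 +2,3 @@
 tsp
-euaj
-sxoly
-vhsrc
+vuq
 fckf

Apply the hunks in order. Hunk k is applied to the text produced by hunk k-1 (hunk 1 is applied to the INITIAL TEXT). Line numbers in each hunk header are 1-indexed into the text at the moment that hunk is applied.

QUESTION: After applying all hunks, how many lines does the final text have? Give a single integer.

Answer: 7

Derivation:
Hunk 1: at line 5 remove [yshqs] add [ayf,keqk,nxerx] -> 9 lines: qzdev tsp euaj xjytu gckhp ayf keqk nxerx gbxau
Hunk 2: at line 3 remove [xjytu] add [sxoly] -> 9 lines: qzdev tsp euaj sxoly gckhp ayf keqk nxerx gbxau
Hunk 3: at line 4 remove [gckhp,ayf] add [vhsrc,fckf] -> 9 lines: qzdev tsp euaj sxoly vhsrc fckf keqk nxerx gbxau
Hunk 4: at line 2 remove [euaj,sxoly,vhsrc] add [vuq] -> 7 lines: qzdev tsp vuq fckf keqk nxerx gbxau
Final line count: 7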